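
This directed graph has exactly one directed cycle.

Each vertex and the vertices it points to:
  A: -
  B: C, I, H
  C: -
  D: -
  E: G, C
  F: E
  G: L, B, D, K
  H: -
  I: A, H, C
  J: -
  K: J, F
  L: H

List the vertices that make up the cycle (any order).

DFS with gray/black marking from G:
G gray
  L gray
    H gray
    H black
  L black
  B gray
    C gray
    C black
    I gray
      A gray
      A black
      I→H: H black — skip
      I→C: C black — skip
    I black
    B→H: H black — skip
  B black
  D gray
  D black
  K gray
    J gray
    J black
    F gray
      E gray
        E→G: G is gray → back edge
Back edge closes the cycle G → K → F → E → G; its vertices are {E, F, G, K}.

E, F, G, K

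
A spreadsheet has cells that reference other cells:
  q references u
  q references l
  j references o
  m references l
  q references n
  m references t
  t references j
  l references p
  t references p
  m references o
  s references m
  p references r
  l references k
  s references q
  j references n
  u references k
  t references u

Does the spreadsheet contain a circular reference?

DFS with white/gray/black marking, starting from m:
m gray
  l gray
    k gray
    k black
    p gray
      r gray
      r black
    p black
  l black
  t gray
    u gray
      u→k: k black — skip
    u black
    t→p: p black — skip
    j gray
      n gray
      n black
      o gray
      o black
    j black
  t black
  m→o: o black — skip
m black
q gray
  q→u: u black — skip
  q→n: n black — skip
  q→l: l black — skip
q black
s gray
  s→q: q black — skip
  s→m: m black — skip
s black
Every edge goes to a white or black vertex — no back edge, so the graph is acyclic.

No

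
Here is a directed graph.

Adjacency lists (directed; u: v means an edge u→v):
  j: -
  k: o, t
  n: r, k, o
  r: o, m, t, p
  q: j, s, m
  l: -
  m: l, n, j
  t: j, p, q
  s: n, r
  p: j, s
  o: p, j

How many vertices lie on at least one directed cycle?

9

A vertex is on a directed cycle iff it belongs to a strongly connected component of size ≥ 2 (or has a self-loop).
The vertices on cycles are {k, m, n, o, p, q, r, s, t} — 9 in total.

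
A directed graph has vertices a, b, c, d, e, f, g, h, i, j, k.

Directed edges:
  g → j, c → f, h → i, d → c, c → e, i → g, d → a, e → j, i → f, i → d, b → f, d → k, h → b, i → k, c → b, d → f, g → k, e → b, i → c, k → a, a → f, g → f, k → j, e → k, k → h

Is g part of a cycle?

Yes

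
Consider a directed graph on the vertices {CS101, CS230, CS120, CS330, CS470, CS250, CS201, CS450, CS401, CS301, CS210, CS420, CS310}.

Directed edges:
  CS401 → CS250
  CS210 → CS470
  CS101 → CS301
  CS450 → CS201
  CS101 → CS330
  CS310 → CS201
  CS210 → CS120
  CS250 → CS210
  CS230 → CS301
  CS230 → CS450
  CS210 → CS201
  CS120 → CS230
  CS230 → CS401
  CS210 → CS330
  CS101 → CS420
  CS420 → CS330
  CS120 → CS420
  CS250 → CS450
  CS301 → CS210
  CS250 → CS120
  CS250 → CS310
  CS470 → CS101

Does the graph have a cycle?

Yes

DFS with white/gray/black marking, starting from CS401:
CS401 gray
  CS250 gray
    CS310 gray
      CS201 gray
      CS201 black
    CS310 black
    CS450 gray
      CS450→CS201: CS201 black — skip
    CS450 black
    CS120 gray
      CS420 gray
        CS330 gray
        CS330 black
      CS420 black
      CS230 gray
        CS230→CS450: CS450 black — skip
        CS301 gray
          CS210 gray
            CS210→CS330: CS330 black — skip
            CS210→CS120: CS120 is gray → back edge
Back edge found, so a cycle exists: CS120 → CS230 → CS301 → CS210 → CS120.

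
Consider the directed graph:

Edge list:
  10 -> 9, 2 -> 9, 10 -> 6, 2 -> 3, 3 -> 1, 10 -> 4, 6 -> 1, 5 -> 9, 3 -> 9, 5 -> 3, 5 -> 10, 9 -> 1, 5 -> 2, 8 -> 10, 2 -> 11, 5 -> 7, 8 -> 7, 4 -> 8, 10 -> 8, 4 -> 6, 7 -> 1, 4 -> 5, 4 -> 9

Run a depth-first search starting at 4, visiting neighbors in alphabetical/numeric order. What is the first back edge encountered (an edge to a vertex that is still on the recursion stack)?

DFS from 4 (visiting neighbors in alphabetical/numeric order); mark gray on enter, black on exit:
4 gray
  5 gray
    2 gray
      3 gray
        1 gray
        1 black
        9 gray
          9→1: 1 black — skip
        9 black
      3 black
      2→9: 9 black — skip
      11 gray
      11 black
    2 black
    5→3: 3 black — skip
    7 gray
      7→1: 1 black — skip
    7 black
    5→9: 9 black — skip
    10 gray
      10→4: 4 is gray → back edge
First back edge: 10 → 4.

10→4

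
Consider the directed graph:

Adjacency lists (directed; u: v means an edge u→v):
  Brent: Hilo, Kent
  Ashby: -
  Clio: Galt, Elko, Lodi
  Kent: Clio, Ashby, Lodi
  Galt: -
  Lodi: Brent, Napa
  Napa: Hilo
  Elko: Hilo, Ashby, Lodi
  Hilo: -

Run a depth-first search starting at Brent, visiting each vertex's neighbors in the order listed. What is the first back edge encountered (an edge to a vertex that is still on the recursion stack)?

Lodi->Brent

DFS from Brent (visiting each vertex's neighbors in the order listed); mark gray on enter, black on exit:
Brent gray
  Hilo gray
  Hilo black
  Kent gray
    Clio gray
      Galt gray
      Galt black
      Elko gray
        Elko→Hilo: Hilo black — skip
        Ashby gray
        Ashby black
        Lodi gray
          Lodi→Brent: Brent is gray → back edge
First back edge: Lodi → Brent.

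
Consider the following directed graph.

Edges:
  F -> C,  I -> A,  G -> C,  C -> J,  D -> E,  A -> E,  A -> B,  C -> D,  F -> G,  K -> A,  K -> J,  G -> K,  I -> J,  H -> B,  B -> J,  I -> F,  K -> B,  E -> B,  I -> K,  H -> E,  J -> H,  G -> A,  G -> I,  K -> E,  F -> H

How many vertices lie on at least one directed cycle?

7

A vertex is on a directed cycle iff it belongs to a strongly connected component of size ≥ 2 (or has a self-loop).
The vertices on cycles are {B, E, F, G, H, I, J} — 7 in total.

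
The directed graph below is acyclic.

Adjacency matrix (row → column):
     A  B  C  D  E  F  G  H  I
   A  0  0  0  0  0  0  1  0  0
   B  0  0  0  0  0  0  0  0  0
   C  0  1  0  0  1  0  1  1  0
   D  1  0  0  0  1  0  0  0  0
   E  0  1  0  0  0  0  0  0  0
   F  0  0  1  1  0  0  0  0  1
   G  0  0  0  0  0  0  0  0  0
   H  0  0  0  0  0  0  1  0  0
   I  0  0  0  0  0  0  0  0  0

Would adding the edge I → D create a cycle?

No

Adding I→D creates a cycle iff D can already reach I.
Explore from D: no path reaches I. The graph stays acyclic.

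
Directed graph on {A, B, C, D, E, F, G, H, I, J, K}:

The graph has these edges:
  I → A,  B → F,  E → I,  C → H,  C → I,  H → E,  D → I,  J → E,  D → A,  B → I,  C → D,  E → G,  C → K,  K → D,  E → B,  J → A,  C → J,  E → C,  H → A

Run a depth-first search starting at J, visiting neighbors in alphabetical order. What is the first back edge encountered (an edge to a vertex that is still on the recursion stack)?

H->E

DFS from J (visiting neighbors in alphabetical order); mark gray on enter, black on exit:
J gray
  A gray
  A black
  E gray
    B gray
      F gray
      F black
      I gray
        I→A: A black — skip
      I black
    B black
    C gray
      D gray
        D→A: A black — skip
        D→I: I black — skip
      D black
      H gray
        H→A: A black — skip
        H→E: E is gray → back edge
First back edge: H → E.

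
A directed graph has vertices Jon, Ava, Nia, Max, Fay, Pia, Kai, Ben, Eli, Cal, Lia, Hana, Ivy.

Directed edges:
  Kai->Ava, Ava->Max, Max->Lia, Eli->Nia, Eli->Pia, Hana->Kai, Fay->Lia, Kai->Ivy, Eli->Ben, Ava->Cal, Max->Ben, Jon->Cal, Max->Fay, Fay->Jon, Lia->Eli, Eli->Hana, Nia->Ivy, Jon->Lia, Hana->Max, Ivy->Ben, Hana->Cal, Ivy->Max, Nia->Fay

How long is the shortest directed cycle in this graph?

4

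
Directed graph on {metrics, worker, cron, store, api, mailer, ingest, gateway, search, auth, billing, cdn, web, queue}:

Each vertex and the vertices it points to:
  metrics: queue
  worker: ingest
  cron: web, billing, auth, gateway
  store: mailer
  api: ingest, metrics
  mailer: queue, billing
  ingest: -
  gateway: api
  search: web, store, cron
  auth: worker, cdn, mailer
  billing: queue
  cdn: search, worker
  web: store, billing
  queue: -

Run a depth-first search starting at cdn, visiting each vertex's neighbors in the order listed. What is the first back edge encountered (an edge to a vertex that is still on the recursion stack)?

DFS from cdn (visiting each vertex's neighbors in the order listed); mark gray on enter, black on exit:
cdn gray
  search gray
    web gray
      store gray
        mailer gray
          queue gray
          queue black
          billing gray
            billing→queue: queue black — skip
          billing black
        mailer black
      store black
      web→billing: billing black — skip
    web black
    search→store: store black — skip
    cron gray
      cron→web: web black — skip
      cron→billing: billing black — skip
      auth gray
        worker gray
          ingest gray
          ingest black
        worker black
        auth→cdn: cdn is gray → back edge
First back edge: auth → cdn.

auth->cdn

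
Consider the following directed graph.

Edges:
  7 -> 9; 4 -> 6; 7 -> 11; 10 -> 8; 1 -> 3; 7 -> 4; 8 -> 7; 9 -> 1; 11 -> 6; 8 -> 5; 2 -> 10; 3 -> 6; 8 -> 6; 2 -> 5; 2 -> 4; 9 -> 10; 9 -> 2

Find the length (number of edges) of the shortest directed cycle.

For each vertex v, BFS finds the shortest path from v back to v.
The shortest such closed walk is 7 → 9 → 10 → 8 → 7, length 4.

4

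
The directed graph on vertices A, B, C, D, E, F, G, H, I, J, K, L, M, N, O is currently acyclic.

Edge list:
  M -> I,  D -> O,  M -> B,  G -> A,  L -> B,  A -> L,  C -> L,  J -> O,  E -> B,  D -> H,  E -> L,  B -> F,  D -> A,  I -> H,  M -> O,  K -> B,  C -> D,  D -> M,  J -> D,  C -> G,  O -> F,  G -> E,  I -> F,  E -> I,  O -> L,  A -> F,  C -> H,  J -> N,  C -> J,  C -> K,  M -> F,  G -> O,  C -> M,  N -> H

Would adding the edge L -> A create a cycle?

Adding L→A creates a cycle iff A can already reach L.
Path from A: A → L.
So A → … → L → A is a cycle.

Yes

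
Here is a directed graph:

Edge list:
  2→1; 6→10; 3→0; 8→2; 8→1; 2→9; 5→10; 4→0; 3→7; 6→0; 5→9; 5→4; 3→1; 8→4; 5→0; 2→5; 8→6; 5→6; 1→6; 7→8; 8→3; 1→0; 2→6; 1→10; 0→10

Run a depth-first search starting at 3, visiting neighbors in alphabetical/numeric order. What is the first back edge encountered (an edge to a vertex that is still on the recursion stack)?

8→3

DFS from 3 (visiting neighbors in alphabetical/numeric order); mark gray on enter, black on exit:
3 gray
  0 gray
    10 gray
    10 black
  0 black
  1 gray
    1→0: 0 black — skip
    6 gray
      6→0: 0 black — skip
      6→10: 10 black — skip
    6 black
    1→10: 10 black — skip
  1 black
  7 gray
    8 gray
      8→1: 1 black — skip
      2 gray
        2→1: 1 black — skip
        5 gray
          5→0: 0 black — skip
          4 gray
            4→0: 0 black — skip
          4 black
          5→6: 6 black — skip
          9 gray
          9 black
          5→10: 10 black — skip
        5 black
        2→6: 6 black — skip
        2→9: 9 black — skip
      2 black
      8→3: 3 is gray → back edge
First back edge: 8 → 3.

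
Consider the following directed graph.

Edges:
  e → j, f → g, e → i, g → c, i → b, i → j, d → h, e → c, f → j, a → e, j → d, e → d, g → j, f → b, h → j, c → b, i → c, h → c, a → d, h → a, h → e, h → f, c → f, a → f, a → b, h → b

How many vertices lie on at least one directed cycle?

9

A vertex is on a directed cycle iff it belongs to a strongly connected component of size ≥ 2 (or has a self-loop).
The vertices on cycles are {a, c, d, e, f, g, h, i, j} — 9 in total.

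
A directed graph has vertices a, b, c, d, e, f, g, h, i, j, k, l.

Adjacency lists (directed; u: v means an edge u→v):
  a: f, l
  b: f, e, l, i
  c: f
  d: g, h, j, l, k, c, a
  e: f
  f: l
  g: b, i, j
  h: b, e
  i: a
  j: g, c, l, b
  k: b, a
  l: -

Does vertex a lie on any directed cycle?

No

a lies on a cycle iff there is a path from a back to itself.
Exploring from a, it never reaches itself; equivalently, its strongly connected component is a singleton.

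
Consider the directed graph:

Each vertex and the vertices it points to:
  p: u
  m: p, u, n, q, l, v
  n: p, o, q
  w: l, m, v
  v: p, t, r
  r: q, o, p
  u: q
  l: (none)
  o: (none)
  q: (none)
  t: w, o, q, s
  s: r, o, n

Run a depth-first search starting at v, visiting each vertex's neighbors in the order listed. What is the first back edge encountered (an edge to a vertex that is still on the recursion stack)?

DFS from v (visiting each vertex's neighbors in the order listed); mark gray on enter, black on exit:
v gray
  p gray
    u gray
      q gray
      q black
    u black
  p black
  t gray
    w gray
      l gray
      l black
      m gray
        m→p: p black — skip
        m→u: u black — skip
        n gray
          n→p: p black — skip
          o gray
          o black
          n→q: q black — skip
        n black
        m→q: q black — skip
        m→l: l black — skip
        m→v: v is gray → back edge
First back edge: m → v.

m->v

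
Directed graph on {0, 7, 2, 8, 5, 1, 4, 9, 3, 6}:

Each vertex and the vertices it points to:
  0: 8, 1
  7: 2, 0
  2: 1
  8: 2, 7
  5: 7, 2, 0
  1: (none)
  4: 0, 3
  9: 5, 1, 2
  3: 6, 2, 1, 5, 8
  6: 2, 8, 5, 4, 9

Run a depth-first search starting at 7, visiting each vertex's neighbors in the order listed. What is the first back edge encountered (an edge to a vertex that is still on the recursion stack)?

8->7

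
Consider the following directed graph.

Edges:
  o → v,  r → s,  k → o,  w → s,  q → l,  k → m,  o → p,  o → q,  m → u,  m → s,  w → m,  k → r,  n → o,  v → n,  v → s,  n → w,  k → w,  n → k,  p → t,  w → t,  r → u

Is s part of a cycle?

No

s lies on a cycle iff there is a path from s back to itself.
Exploring from s, it never reaches itself; equivalently, its strongly connected component is a singleton.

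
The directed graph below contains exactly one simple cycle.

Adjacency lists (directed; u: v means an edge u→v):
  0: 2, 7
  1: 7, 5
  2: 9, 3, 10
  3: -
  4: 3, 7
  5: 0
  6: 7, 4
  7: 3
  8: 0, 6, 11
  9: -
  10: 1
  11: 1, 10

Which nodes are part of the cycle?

0, 1, 2, 5, 10

DFS with gray/black marking from 0:
0 gray
  2 gray
    9 gray
    9 black
    3 gray
    3 black
    10 gray
      1 gray
        7 gray
          7→3: 3 black — skip
        7 black
        5 gray
          5→0: 0 is gray → back edge
Back edge closes the cycle 0 → 2 → 10 → 1 → 5 → 0; its vertices are {0, 1, 2, 5, 10}.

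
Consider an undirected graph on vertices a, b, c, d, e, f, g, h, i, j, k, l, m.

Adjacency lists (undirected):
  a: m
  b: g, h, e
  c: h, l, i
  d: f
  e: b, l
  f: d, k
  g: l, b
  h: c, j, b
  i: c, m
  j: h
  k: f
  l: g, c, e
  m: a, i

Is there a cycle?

Yes

DFS, tracking each vertex's parent; an edge to a visited non-parent vertex closes a cycle.
Start from m:
visit m (parent –)
  visit a (parent m)
    a–m: parent, skip
  visit i (parent m)
    visit c (parent i)
      visit h (parent c)
        h–c: parent, skip
        visit j (parent h)
          j–h: parent, skip
        visit b (parent h)
          visit g (parent b)
            visit l (parent g)
              l–g: parent, skip
              l–c: c visited and ≠ parent → cycle
Cycle: c – h – b – g – l – c.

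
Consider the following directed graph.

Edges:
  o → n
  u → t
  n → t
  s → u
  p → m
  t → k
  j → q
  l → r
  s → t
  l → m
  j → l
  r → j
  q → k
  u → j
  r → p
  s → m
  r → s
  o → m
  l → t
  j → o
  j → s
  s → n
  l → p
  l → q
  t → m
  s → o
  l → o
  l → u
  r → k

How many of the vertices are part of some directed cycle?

5

A vertex is on a directed cycle iff it belongs to a strongly connected component of size ≥ 2 (or has a self-loop).
The vertices on cycles are {j, l, r, s, u} — 5 in total.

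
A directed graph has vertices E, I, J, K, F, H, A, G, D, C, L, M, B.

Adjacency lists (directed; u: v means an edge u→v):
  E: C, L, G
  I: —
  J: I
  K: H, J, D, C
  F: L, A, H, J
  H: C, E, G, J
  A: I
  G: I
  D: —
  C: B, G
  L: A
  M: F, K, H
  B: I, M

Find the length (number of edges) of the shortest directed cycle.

For each vertex v, BFS finds the shortest path from v back to v.
The shortest such closed walk is M → H → C → B → M, length 4.

4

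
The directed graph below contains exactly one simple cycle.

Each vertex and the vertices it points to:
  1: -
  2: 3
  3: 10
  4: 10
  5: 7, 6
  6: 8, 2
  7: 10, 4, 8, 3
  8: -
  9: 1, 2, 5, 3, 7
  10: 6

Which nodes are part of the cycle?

2, 3, 6, 10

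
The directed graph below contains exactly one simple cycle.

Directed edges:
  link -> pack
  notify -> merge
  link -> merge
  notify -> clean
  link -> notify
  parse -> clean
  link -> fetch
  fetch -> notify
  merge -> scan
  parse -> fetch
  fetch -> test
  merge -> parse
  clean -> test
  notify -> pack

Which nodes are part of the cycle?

fetch, merge, parse, notify

DFS with gray/black marking from notify:
notify gray
  clean gray
    test gray
    test black
  clean black
  pack gray
  pack black
  merge gray
    parse gray
      parse→clean: clean black — skip
      fetch gray
        fetch→test: test black — skip
        fetch→notify: notify is gray → back edge
Back edge closes the cycle notify → merge → parse → fetch → notify; its vertices are {fetch, merge, parse, notify}.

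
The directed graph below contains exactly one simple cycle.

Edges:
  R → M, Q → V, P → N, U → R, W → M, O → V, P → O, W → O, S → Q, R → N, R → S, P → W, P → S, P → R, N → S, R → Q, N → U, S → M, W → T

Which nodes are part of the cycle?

N, R, U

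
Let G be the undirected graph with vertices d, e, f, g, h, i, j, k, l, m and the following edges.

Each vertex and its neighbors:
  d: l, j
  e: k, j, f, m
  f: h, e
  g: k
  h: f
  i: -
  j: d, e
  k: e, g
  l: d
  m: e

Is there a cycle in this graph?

DFS, tracking each vertex's parent; an edge to a visited non-parent vertex closes a cycle.
Start from e:
visit e (parent –)
  visit k (parent e)
    k–e: parent, skip
    visit g (parent k)
      g–k: parent, skip
  visit j (parent e)
    visit d (parent j)
      visit l (parent d)
        l–d: parent, skip
      d–j: parent, skip
    j–e: parent, skip
  visit f (parent e)
    visit h (parent f)
      h–f: parent, skip
    f–e: parent, skip
  visit m (parent e)
    m–e: parent, skip
visit i (parent –)
No non-parent visited neighbor found — the graph is a forest.

No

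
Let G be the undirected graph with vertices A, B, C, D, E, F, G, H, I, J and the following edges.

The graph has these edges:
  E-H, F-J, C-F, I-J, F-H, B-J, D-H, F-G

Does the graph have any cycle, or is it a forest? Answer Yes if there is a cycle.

No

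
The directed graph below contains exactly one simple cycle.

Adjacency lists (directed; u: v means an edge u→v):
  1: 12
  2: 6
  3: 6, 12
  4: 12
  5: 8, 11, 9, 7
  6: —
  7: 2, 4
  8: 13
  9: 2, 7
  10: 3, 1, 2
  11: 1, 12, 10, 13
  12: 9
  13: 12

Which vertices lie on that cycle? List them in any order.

DFS with gray/black marking from 9:
9 gray
  2 gray
    6 gray
    6 black
  2 black
  7 gray
    7→2: 2 black — skip
    4 gray
      12 gray
        12→9: 9 is gray → back edge
Back edge closes the cycle 9 → 7 → 4 → 12 → 9; its vertices are {4, 7, 9, 12}.

4, 7, 9, 12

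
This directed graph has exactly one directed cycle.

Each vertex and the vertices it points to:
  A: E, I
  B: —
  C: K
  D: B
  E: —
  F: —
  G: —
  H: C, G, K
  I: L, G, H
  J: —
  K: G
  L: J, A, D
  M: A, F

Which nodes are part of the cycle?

A, I, L

DFS with gray/black marking from A:
A gray
  E gray
  E black
  I gray
    L gray
      J gray
      J black
      L→A: A is gray → back edge
Back edge closes the cycle A → I → L → A; its vertices are {A, I, L}.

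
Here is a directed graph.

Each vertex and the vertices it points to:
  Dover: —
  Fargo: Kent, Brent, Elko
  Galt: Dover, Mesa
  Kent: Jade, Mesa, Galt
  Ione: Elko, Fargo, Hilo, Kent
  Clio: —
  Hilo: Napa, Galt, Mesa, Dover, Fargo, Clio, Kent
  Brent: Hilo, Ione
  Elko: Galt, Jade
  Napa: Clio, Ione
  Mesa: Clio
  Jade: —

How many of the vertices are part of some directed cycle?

A vertex is on a directed cycle iff it belongs to a strongly connected component of size ≥ 2 (or has a self-loop).
The vertices on cycles are {Hilo, Ione, Napa, Brent, Fargo} — 5 in total.

5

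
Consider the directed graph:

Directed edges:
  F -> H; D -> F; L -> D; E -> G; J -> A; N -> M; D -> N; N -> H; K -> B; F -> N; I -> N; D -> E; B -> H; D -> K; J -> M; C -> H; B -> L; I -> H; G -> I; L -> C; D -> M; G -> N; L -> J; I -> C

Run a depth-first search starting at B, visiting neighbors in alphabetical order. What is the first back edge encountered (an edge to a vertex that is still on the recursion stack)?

K->B

DFS from B (visiting neighbors in alphabetical order); mark gray on enter, black on exit:
B gray
  H gray
  H black
  L gray
    C gray
      C→H: H black — skip
    C black
    D gray
      E gray
        G gray
          I gray
            I→C: C black — skip
            I→H: H black — skip
            N gray
              N→H: H black — skip
              M gray
              M black
            N black
          I black
          G→N: N black — skip
        G black
      E black
      F gray
        F→H: H black — skip
        F→N: N black — skip
      F black
      K gray
        K→B: B is gray → back edge
First back edge: K → B.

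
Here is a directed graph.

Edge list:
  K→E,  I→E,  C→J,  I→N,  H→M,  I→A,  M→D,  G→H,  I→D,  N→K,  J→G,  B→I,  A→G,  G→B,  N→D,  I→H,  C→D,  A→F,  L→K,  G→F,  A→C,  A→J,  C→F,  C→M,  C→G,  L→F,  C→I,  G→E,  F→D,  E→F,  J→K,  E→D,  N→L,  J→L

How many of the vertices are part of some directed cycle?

A vertex is on a directed cycle iff it belongs to a strongly connected component of size ≥ 2 (or has a self-loop).
The vertices on cycles are {A, B, C, G, I, J} — 6 in total.

6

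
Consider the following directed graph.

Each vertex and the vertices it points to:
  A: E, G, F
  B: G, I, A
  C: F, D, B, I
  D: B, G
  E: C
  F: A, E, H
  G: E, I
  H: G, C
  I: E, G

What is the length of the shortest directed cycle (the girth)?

For each vertex v, BFS finds the shortest path from v back to v.
The shortest such closed walk is F → A → F, length 2.

2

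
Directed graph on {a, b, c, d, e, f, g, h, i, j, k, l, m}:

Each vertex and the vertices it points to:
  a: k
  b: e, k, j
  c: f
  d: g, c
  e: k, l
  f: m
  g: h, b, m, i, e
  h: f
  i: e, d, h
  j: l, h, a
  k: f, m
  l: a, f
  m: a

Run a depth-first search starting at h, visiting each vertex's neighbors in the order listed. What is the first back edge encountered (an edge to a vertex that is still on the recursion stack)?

k→f

DFS from h (visiting each vertex's neighbors in the order listed); mark gray on enter, black on exit:
h gray
  f gray
    m gray
      a gray
        k gray
          k→f: f is gray → back edge
First back edge: k → f.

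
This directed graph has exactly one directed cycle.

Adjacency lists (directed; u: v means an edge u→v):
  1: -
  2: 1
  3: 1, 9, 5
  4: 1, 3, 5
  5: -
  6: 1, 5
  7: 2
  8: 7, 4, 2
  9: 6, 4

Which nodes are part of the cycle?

DFS with gray/black marking from 4:
4 gray
  1 gray
  1 black
  3 gray
    3→1: 1 black — skip
    9 gray
      6 gray
        6→1: 1 black — skip
        5 gray
        5 black
      6 black
      9→4: 4 is gray → back edge
Back edge closes the cycle 4 → 3 → 9 → 4; its vertices are {3, 4, 9}.

3, 4, 9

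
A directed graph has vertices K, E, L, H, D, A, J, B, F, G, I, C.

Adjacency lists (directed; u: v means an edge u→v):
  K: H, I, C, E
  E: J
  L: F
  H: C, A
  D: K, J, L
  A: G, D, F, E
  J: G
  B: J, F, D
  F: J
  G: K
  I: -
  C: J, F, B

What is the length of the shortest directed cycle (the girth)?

For each vertex v, BFS finds the shortest path from v back to v.
The shortest such closed walk is D → K → H → A → D, length 4.

4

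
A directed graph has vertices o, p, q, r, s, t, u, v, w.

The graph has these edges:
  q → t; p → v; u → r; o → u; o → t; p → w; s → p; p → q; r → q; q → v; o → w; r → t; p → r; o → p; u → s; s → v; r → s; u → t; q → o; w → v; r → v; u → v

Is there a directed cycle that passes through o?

Yes

o is on a cycle iff o can reach itself via ≥1 edge.
o → p → q → o — yes.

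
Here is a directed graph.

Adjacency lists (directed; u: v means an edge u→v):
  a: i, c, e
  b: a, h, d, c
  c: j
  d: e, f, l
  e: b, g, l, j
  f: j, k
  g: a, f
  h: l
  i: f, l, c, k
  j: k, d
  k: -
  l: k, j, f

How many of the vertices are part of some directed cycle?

A vertex is on a directed cycle iff it belongs to a strongly connected component of size ≥ 2 (or has a self-loop).
The vertices on cycles are {a, b, c, d, e, f, g, h, i, j, l} — 11 in total.

11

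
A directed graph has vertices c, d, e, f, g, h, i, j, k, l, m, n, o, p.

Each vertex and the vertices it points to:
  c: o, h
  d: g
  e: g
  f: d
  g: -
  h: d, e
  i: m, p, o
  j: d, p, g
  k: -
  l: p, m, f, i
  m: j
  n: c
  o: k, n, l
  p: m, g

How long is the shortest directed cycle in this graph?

3

For each vertex v, BFS finds the shortest path from v back to v.
The shortest such closed walk is o → n → c → o, length 3.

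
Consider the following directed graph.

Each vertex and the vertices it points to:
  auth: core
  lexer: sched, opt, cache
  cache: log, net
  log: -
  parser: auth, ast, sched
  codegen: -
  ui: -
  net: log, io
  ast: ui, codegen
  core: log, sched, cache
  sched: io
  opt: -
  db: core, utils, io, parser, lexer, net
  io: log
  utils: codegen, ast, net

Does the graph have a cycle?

DFS with white/gray/black marking, starting from ast:
ast gray
  ui gray
  ui black
  codegen gray
  codegen black
ast black
auth gray
  core gray
    log gray
    log black
    sched gray
      io gray
        io→log: log black — skip
      io black
    sched black
    cache gray
      cache→log: log black — skip
      net gray
        net→log: log black — skip
        net→io: io black — skip
      net black
    cache black
  core black
auth black
lexer gray
  lexer→sched: sched black — skip
  opt gray
  opt black
  lexer→cache: cache black — skip
lexer black
parser gray
  parser→auth: auth black — skip
  parser→ast: ast black — skip
  parser→sched: sched black — skip
parser black
db gray
  db→core: core black — skip
  utils gray
    utils→codegen: codegen black — skip
    utils→ast: ast black — skip
    utils→net: net black — skip
  utils black
  db→io: io black — skip
  db→parser: parser black — skip
  db→lexer: lexer black — skip
  db→net: net black — skip
db black
Every edge goes to a white or black vertex — no back edge, so the graph is acyclic.

No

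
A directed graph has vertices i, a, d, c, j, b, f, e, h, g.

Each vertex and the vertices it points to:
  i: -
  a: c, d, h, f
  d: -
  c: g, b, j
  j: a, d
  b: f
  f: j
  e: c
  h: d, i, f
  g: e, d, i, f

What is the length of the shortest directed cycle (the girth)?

3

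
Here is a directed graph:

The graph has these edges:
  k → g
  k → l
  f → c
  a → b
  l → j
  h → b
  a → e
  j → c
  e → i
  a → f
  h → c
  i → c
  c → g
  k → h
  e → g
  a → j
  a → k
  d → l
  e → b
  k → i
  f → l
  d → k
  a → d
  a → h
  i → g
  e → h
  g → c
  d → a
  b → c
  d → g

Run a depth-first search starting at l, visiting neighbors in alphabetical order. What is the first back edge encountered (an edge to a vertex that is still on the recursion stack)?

DFS from l (visiting neighbors in alphabetical order); mark gray on enter, black on exit:
l gray
  j gray
    c gray
      g gray
        g→c: c is gray → back edge
First back edge: g → c.

g->c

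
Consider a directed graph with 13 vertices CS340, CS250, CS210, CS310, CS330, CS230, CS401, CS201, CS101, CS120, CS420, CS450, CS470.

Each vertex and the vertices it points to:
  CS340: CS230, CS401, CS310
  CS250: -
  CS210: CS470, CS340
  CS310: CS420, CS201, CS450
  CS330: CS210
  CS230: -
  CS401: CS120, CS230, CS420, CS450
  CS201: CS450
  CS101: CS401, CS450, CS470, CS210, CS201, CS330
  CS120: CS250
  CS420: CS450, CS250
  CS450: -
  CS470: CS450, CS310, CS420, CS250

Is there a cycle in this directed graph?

No

DFS with white/gray/black marking, starting from CS310:
CS310 gray
  CS420 gray
    CS450 gray
    CS450 black
    CS250 gray
    CS250 black
  CS420 black
  CS201 gray
    CS201→CS450: CS450 black — skip
  CS201 black
  CS310→CS450: CS450 black — skip
CS310 black
CS340 gray
  CS230 gray
  CS230 black
  CS401 gray
    CS120 gray
      CS120→CS250: CS250 black — skip
    CS120 black
    CS401→CS230: CS230 black — skip
    CS401→CS420: CS420 black — skip
    CS401→CS450: CS450 black — skip
  CS401 black
  CS340→CS310: CS310 black — skip
CS340 black
CS210 gray
  CS470 gray
    CS470→CS450: CS450 black — skip
    CS470→CS310: CS310 black — skip
    CS470→CS420: CS420 black — skip
    CS470→CS250: CS250 black — skip
  CS470 black
  CS210→CS340: CS340 black — skip
CS210 black
CS330 gray
  CS330→CS210: CS210 black — skip
CS330 black
CS101 gray
  CS101→CS401: CS401 black — skip
  CS101→CS450: CS450 black — skip
  CS101→CS470: CS470 black — skip
  CS101→CS210: CS210 black — skip
  CS101→CS201: CS201 black — skip
  CS101→CS330: CS330 black — skip
CS101 black
Every edge goes to a white or black vertex — no back edge, so the graph is acyclic.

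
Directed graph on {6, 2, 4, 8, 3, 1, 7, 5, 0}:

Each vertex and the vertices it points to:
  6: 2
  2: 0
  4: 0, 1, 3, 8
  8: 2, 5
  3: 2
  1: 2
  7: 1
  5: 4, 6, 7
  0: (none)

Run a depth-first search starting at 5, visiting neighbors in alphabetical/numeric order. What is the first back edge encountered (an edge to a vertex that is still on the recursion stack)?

8->5

DFS from 5 (visiting neighbors in alphabetical/numeric order); mark gray on enter, black on exit:
5 gray
  4 gray
    0 gray
    0 black
    1 gray
      2 gray
        2→0: 0 black — skip
      2 black
    1 black
    3 gray
      3→2: 2 black — skip
    3 black
    8 gray
      8→2: 2 black — skip
      8→5: 5 is gray → back edge
First back edge: 8 → 5.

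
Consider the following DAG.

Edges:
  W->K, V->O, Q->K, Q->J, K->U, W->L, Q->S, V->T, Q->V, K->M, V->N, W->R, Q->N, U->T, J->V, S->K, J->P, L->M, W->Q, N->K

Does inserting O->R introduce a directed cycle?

Adding O→R creates a cycle iff R can already reach O.
Explore from R: no path reaches O. The graph stays acyclic.

No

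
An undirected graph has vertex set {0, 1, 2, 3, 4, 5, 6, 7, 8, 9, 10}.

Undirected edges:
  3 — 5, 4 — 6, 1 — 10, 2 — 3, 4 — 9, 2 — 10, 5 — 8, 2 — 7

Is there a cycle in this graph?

No

DFS, tracking each vertex's parent; an edge to a visited non-parent vertex closes a cycle.
Start from 5:
visit 5 (parent –)
  visit 8 (parent 5)
    8–5: parent, skip
  visit 3 (parent 5)
    visit 2 (parent 3)
      2–3: parent, skip
      visit 7 (parent 2)
        7–2: parent, skip
      visit 10 (parent 2)
        visit 1 (parent 10)
          1–10: parent, skip
        10–2: parent, skip
    3–5: parent, skip
visit 0 (parent –)
visit 4 (parent –)
  visit 6 (parent 4)
    6–4: parent, skip
  visit 9 (parent 4)
    9–4: parent, skip
No non-parent visited neighbor found — the graph is a forest.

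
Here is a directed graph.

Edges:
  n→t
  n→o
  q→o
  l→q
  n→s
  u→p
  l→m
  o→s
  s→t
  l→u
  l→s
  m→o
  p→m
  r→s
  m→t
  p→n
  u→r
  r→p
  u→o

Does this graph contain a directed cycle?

DFS with white/gray/black marking, starting from o:
o gray
  s gray
    t gray
    t black
  s black
o black
l gray
  m gray
    m→t: t black — skip
    m→o: o black — skip
  m black
  u gray
    u→o: o black — skip
    p gray
      n gray
        n→o: o black — skip
        n→t: t black — skip
        n→s: s black — skip
      n black
      p→m: m black — skip
    p black
    r gray
      r→s: s black — skip
      r→p: p black — skip
    r black
  u black
  l→s: s black — skip
  q gray
    q→o: o black — skip
  q black
l black
Every edge goes to a white or black vertex — no back edge, so the graph is acyclic.

No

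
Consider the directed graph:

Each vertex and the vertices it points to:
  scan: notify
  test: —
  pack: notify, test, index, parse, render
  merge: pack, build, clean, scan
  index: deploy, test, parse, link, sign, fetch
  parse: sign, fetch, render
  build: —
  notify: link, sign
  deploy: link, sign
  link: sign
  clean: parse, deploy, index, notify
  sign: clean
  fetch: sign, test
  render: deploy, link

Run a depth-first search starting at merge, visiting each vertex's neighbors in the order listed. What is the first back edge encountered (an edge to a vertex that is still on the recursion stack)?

parse→sign

DFS from merge (visiting each vertex's neighbors in the order listed); mark gray on enter, black on exit:
merge gray
  pack gray
    notify gray
      link gray
        sign gray
          clean gray
            parse gray
              parse→sign: sign is gray → back edge
First back edge: parse → sign.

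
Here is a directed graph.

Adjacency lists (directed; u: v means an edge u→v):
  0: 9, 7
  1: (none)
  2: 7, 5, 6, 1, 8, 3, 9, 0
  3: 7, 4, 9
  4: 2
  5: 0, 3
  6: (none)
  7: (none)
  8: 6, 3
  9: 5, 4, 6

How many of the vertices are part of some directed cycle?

7

A vertex is on a directed cycle iff it belongs to a strongly connected component of size ≥ 2 (or has a self-loop).
The vertices on cycles are {0, 2, 3, 4, 5, 8, 9} — 7 in total.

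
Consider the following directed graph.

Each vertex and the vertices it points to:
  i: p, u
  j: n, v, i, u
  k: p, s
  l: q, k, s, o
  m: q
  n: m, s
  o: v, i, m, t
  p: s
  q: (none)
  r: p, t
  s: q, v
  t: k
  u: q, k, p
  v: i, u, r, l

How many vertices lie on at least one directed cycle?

10

A vertex is on a directed cycle iff it belongs to a strongly connected component of size ≥ 2 (or has a self-loop).
The vertices on cycles are {i, k, l, o, p, r, s, t, u, v} — 10 in total.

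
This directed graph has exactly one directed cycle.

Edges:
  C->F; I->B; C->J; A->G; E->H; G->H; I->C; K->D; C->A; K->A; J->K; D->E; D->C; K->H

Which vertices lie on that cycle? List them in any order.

C, D, J, K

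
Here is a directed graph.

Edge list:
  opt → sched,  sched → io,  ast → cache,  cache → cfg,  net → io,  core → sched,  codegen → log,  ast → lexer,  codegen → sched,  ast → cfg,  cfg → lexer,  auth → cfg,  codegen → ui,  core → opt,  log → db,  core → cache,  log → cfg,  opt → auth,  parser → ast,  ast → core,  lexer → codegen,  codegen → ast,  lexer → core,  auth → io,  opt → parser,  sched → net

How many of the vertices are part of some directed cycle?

10

A vertex is on a directed cycle iff it belongs to a strongly connected component of size ≥ 2 (or has a self-loop).
The vertices on cycles are {ast, cfg, log, opt, auth, core, cache, lexer, parser, codegen} — 10 in total.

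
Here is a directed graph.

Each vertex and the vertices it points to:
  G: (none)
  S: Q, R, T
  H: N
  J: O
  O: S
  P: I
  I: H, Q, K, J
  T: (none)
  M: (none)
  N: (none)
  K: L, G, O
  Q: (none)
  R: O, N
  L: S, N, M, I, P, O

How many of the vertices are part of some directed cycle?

A vertex is on a directed cycle iff it belongs to a strongly connected component of size ≥ 2 (or has a self-loop).
The vertices on cycles are {I, K, L, O, P, R, S} — 7 in total.

7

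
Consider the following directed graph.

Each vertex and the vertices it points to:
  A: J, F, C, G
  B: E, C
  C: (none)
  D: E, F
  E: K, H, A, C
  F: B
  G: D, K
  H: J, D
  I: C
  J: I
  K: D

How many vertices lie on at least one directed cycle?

8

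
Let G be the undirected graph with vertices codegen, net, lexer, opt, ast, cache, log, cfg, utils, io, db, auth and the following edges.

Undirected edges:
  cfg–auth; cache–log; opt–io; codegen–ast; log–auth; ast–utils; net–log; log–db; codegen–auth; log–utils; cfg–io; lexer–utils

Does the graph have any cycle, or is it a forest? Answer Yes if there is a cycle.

DFS, tracking each vertex's parent; an edge to a visited non-parent vertex closes a cycle.
Start from lexer:
visit lexer (parent –)
  visit utils (parent lexer)
    utils–lexer: parent, skip
    visit log (parent utils)
      log–utils: parent, skip
      visit db (parent log)
        db–log: parent, skip
      visit net (parent log)
        net–log: parent, skip
      visit cache (parent log)
        cache–log: parent, skip
      visit auth (parent log)
        visit codegen (parent auth)
          codegen–auth: parent, skip
          visit ast (parent codegen)
            ast–codegen: parent, skip
            ast–utils: utils visited and ≠ parent → cycle
Cycle: utils – log – auth – codegen – ast – utils.

Yes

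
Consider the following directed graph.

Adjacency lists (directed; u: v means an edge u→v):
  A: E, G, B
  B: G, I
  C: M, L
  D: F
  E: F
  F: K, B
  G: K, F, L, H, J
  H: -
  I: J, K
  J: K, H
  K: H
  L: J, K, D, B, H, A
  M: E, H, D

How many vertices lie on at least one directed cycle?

A vertex is on a directed cycle iff it belongs to a strongly connected component of size ≥ 2 (or has a self-loop).
The vertices on cycles are {A, B, D, E, F, G, L} — 7 in total.

7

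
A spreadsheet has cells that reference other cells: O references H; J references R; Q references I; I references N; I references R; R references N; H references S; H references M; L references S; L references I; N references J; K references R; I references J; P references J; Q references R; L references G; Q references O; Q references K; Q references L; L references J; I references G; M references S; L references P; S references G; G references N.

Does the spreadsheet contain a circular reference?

Yes

DFS with white/gray/black marking, starting from O:
O gray
  H gray
    M gray
      S gray
        G gray
          N gray
            J gray
              R gray
                R→N: N is gray → back edge
Back edge found, so a cycle exists: N → J → R → N.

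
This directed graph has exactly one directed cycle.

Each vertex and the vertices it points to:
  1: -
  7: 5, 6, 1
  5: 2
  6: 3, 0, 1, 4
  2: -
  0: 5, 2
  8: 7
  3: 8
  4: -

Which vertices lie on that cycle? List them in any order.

3, 6, 7, 8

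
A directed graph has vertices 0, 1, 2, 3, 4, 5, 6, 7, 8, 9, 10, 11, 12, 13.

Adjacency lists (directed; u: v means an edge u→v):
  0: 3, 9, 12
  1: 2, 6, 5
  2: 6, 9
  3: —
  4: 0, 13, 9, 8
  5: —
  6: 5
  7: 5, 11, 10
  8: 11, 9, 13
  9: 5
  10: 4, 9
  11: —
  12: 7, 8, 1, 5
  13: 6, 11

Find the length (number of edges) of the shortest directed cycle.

5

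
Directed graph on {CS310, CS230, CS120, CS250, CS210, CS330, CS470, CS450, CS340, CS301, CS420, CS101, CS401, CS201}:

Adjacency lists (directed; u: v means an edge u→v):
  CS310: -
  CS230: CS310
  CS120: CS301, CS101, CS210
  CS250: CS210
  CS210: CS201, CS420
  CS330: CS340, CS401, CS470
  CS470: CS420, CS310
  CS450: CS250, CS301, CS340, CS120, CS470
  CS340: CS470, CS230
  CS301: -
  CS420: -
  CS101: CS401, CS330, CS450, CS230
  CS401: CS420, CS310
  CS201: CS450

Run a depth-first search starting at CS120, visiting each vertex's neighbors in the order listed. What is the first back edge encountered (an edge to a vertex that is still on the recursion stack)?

CS201->CS450

DFS from CS120 (visiting each vertex's neighbors in the order listed); mark gray on enter, black on exit:
CS120 gray
  CS301 gray
  CS301 black
  CS101 gray
    CS401 gray
      CS420 gray
      CS420 black
      CS310 gray
      CS310 black
    CS401 black
    CS330 gray
      CS340 gray
        CS470 gray
          CS470→CS420: CS420 black — skip
          CS470→CS310: CS310 black — skip
        CS470 black
        CS230 gray
          CS230→CS310: CS310 black — skip
        CS230 black
      CS340 black
      CS330→CS401: CS401 black — skip
      CS330→CS470: CS470 black — skip
    CS330 black
    CS450 gray
      CS250 gray
        CS210 gray
          CS201 gray
            CS201→CS450: CS450 is gray → back edge
First back edge: CS201 → CS450.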